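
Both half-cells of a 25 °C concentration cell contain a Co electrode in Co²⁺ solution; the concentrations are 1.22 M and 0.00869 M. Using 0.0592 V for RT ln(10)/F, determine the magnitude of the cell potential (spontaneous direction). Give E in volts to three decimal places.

+0.064 V

For a concentration cell E°cell = 0. The 1.22 M side is the cathode (reduction is favoured where [Co²⁺] is higher).
With n = 2, E = −(0.0592/2) log([Co²⁺]ₐₙ/[Co²⁺]꜀ₐₜ) = −(0.0592/2) log(0.00869/1.22) = −(0.0592/2)(-2.147) = +0.064 V.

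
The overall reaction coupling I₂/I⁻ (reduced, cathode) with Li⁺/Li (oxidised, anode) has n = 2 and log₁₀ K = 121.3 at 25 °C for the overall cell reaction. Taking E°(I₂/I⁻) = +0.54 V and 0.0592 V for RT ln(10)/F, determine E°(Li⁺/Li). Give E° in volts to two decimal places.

-3.05 V

E°cell = (0.0592/n)·log K = (0.0592/2)(121.3) = +3.590 V.
Since I₂/I⁻ is the cathode and Li⁺/Li the anode, E°cell = E°(I₂/I⁻) − E°(Li⁺/Li).
So E°(Li⁺/Li) = E°(I₂/I⁻) − E°cell = (+0.54) − (+3.590) = -3.05 V.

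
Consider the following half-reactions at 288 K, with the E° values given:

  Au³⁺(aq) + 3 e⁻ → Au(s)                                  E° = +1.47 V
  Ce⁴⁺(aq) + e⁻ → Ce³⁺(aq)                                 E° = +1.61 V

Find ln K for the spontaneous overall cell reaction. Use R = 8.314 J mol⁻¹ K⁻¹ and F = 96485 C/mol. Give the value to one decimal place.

Cathode: Ce⁴⁺/Ce³⁺; anode: Au³⁺/Au. E°cell = (+1.61) − (+1.47) = +0.14 V, with n = 3.
ΔG° = −nFE° = −RT ln K, so ln K = nFE°/(RT) = (3)(96485)(+0.14) / ((8.314)(288)) = 16.924.

16.9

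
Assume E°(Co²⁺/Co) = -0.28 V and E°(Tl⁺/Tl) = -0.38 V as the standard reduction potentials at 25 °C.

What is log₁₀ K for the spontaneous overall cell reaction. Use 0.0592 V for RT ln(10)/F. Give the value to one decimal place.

3.4

Cathode: Co²⁺/Co; anode: Tl⁺/Tl. E°cell = +0.10 V, n = 2.
log K = nE°cell / 0.0592 = (2)(+0.10) / 0.0592 = 3.4.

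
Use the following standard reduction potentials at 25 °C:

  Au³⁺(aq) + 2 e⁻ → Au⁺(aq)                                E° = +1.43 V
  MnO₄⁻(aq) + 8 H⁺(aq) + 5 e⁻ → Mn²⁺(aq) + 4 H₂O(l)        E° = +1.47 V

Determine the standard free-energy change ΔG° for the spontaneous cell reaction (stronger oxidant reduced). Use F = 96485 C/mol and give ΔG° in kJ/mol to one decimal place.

-38.6 kJ/mol

MnO₄⁻/Mn²⁺ (E° = +1.47 V) is the cathode; Au³⁺/Au⁺ (E° = +1.43 V) is the anode, so E°cell = +0.04 V.
Balancing electrons gives n = 10 (lcm of 5 and 2).
ΔG° = −nFE° = −(10)(96485)(+0.04) = -38,594 J = -38.6 kJ/mol.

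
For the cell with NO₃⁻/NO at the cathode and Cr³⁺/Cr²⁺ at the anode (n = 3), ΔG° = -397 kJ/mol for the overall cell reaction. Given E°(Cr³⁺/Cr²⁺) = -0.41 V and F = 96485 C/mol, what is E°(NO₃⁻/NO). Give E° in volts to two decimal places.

E°cell = −ΔG°/(nF) = −(-397×10³)/((3)(96485)) = +1.372 V.
Since NO₃⁻/NO is the cathode and Cr³⁺/Cr²⁺ the anode, E°cell = E°(NO₃⁻/NO) − E°(Cr³⁺/Cr²⁺).
So E°(NO₃⁻/NO) = E°cell + E°(Cr³⁺/Cr²⁺) = +1.372 + (-0.41) = +0.96 V.

+0.96 V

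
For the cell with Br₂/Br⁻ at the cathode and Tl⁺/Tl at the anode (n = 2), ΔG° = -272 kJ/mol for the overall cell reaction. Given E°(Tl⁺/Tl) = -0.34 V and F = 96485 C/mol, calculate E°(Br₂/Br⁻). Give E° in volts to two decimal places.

E°cell = −ΔG°/(nF) = −(-272×10³)/((2)(96485)) = +1.410 V.
Since Br₂/Br⁻ is the cathode and Tl⁺/Tl the anode, E°cell = E°(Br₂/Br⁻) − E°(Tl⁺/Tl).
So E°(Br₂/Br⁻) = E°cell + E°(Tl⁺/Tl) = +1.410 + (-0.34) = +1.07 V.

+1.07 V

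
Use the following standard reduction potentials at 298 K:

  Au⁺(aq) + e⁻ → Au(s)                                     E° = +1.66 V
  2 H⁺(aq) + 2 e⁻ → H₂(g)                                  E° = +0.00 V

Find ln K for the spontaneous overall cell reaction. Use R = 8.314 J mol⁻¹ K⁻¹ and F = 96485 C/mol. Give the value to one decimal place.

129.3

Cathode: Au⁺/Au; anode: H⁺/H₂. E°cell = (+1.66) − (+0.00) = +1.66 V, with n = 2.
ΔG° = −nFE° = −RT ln K, so ln K = nFE°/(RT) = (2)(96485)(+1.66) / ((8.314)(298)) = 129.292.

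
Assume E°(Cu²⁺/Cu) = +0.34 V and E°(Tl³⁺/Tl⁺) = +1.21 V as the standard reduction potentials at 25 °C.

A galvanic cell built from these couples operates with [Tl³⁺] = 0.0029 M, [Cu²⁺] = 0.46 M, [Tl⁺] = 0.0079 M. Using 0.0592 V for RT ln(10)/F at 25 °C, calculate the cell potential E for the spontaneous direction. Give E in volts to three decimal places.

Tl³⁺/Tl⁺ is the cathode (higher E°), Cu²⁺/Cu the anode: E°cell = +1.21 − (+0.34) = +0.87 V, n = 2.
Overall: Tl³⁺(aq) + Cu(s) → Tl⁺(aq) + Cu²⁺(aq)
Q = [Tl⁺]·[Cu²⁺] / ([Tl³⁺]); log Q = 0.098.
E = E° − (0.0592/n) log Q = +0.87 − (0.0592/2)(0.098) = +0.867 V.

+0.867 V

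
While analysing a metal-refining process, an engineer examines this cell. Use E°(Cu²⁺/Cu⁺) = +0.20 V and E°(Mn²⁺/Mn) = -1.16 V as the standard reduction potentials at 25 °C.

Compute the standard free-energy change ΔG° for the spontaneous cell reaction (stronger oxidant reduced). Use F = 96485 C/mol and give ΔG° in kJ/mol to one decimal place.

Cu²⁺/Cu⁺ (E° = +0.20 V) is the cathode; Mn²⁺/Mn (E° = -1.16 V) is the anode, so E°cell = +1.36 V.
Balancing electrons gives n = 2 (lcm of 1 and 2).
ΔG° = −nFE° = −(2)(96485)(+1.36) = -262,439 J = -262.4 kJ/mol.

-262.4 kJ/mol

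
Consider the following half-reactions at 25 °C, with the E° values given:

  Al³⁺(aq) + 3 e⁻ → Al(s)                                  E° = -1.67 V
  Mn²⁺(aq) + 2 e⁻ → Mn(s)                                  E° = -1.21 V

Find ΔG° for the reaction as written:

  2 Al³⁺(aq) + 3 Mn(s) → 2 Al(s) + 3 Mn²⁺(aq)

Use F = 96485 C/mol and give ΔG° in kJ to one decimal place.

+266.3 kJ

As written, Al³⁺/Al is reduced (cathode) and Mn²⁺/Mn is oxidised (anode), so E°cell = (-1.67) − (-1.21) = -0.46 V.
Balancing electrons gives n = 6.
ΔG° = −nFE° = −(6)(96485)(-0.46) = 266,299 J = +266.3 kJ.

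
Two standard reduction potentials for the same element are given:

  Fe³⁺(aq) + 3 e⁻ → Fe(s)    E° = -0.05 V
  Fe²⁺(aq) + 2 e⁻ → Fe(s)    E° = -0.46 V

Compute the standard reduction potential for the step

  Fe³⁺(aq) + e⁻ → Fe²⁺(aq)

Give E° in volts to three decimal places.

Sequential free energies add, so n₃E°₃ = n₁E°₁ + n₂E°₂.
With n₃ = 3, and the known step contributing 2×(-0.46) V, the unknown satisfies 1·E° = 3×(-0.05) − 2×(-0.46) = +0.770.
E° = +0.770 / 1 = +0.770 V.

+0.770 V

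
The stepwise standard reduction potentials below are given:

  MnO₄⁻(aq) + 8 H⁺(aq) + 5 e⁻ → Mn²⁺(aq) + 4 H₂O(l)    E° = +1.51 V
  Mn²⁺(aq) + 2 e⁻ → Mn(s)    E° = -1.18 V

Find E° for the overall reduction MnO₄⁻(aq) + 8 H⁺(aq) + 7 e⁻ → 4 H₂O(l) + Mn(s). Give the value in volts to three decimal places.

+0.741 V

Standard free energies of sequential steps add: ΔG°₃ = ΔG°₁ + ΔG°₂, so n₃E°₃ = n₁E°₁ + n₂E°₂.
E°₃ = (5×+1.51 + 2×-1.18) / 7 = (+5.190) / 7 = +0.741 V.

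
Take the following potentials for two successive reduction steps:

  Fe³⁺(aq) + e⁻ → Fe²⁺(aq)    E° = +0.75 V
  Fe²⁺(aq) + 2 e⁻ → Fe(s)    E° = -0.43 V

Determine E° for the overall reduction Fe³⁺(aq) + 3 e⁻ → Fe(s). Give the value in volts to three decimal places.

Since ΔG° = −nFE° is additive over sequential reductions, n₃E°₃ = n₁E°₁ + n₂E°₂.
E°₃ = (1×+0.75 + 2×-0.43) / 3 = (-0.110) / 3 = -0.037 V.
Simply averaging or adding the two E° values would be wrong; the electron-weighted sum is required.

-0.037 V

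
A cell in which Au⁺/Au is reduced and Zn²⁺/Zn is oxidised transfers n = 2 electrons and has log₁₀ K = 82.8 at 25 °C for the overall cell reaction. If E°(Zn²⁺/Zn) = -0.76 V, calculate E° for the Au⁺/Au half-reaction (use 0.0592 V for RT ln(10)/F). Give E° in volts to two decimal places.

E°cell = (0.0592/n)·log K = (0.0592/2)(82.8) = +2.451 V.
Since Au⁺/Au is the cathode and Zn²⁺/Zn the anode, E°cell = E°(Au⁺/Au) − E°(Zn²⁺/Zn).
So E°(Au⁺/Au) = E°cell + E°(Zn²⁺/Zn) = +2.451 + (-0.76) = +1.69 V.

+1.69 V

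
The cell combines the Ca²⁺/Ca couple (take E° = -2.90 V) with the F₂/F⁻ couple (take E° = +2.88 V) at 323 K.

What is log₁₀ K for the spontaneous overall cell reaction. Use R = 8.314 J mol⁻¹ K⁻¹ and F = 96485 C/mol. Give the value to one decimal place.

180.4

Cathode: F₂/F⁻; anode: Ca²⁺/Ca. E°cell = (+2.88) − (-2.90) = +5.78 V, with n = 2.
ΔG° = −nFE° = −RT ln K, so ln K = nFE°/(RT) = (2)(96485)(+5.78) / ((8.314)(323)) = 415.341.
log₁₀ K = 415.341 / ln 10 = 180.4.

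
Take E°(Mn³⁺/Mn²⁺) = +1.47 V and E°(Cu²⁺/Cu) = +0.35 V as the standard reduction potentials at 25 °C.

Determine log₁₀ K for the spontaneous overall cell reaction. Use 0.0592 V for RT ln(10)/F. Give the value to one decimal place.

37.8

Cathode: Mn³⁺/Mn²⁺; anode: Cu²⁺/Cu. E°cell = +1.12 V, n = 2.
log K = nE°cell / 0.0592 = (2)(+1.12) / 0.0592 = 37.8.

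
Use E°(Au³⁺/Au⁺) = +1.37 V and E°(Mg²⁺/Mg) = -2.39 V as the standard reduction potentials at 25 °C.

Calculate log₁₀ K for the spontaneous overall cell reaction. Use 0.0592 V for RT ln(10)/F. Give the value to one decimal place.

127.0

Cathode: Au³⁺/Au⁺; anode: Mg²⁺/Mg. E°cell = +3.76 V, n = 2.
log K = nE°cell / 0.0592 = (2)(+3.76) / 0.0592 = 127.0.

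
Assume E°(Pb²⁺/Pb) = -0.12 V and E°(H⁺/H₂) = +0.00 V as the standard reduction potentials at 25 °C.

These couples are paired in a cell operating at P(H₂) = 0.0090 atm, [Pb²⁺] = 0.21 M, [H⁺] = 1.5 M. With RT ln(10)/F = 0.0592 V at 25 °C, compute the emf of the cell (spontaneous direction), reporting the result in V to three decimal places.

+0.211 V

H⁺/H₂ is the cathode (higher E°), Pb²⁺/Pb the anode: E°cell = +0.00 − (-0.12) = +0.12 V, n = 2.
Overall: 2 H⁺(aq) + Pb(s) → H₂(g) + Pb²⁺(aq)
Q = P(H₂)·[Pb²⁺] / ([H⁺]^2); log Q = -3.076.
E = E° − (0.0592/n) log Q = +0.12 − (0.0592/2)(-3.076) = +0.211 V.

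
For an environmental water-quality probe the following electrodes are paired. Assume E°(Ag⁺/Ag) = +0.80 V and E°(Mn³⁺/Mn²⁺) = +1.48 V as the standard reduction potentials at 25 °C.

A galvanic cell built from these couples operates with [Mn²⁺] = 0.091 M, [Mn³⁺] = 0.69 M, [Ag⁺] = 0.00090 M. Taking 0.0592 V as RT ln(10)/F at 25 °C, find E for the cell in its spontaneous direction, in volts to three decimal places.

+0.912 V

Mn³⁺/Mn²⁺ is the cathode (higher E°), Ag⁺/Ag the anode: E°cell = +1.48 − (+0.80) = +0.68 V, n = 1.
Overall: Mn³⁺(aq) + Ag(s) → Mn²⁺(aq) + Ag⁺(aq)
Q = [Mn²⁺]·[Ag⁺] / ([Mn³⁺]); log Q = -3.926.
E = E° − (0.0592/n) log Q = +0.68 − (0.0592/1)(-3.926) = +0.912 V.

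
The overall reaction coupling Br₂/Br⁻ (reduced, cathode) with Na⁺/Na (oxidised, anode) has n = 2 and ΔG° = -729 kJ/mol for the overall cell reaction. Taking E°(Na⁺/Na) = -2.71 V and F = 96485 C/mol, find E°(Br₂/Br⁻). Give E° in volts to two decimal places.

+1.07 V

E°cell = −ΔG°/(nF) = −(-729×10³)/((2)(96485)) = +3.778 V.
Since Br₂/Br⁻ is the cathode and Na⁺/Na the anode, E°cell = E°(Br₂/Br⁻) − E°(Na⁺/Na).
So E°(Br₂/Br⁻) = E°cell + E°(Na⁺/Na) = +3.778 + (-2.71) = +1.07 V.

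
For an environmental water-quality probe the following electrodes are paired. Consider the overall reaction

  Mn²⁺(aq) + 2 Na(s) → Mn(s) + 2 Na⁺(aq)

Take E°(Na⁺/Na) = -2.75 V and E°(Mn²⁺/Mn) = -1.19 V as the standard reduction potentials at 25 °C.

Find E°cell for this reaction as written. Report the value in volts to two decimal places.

+1.56 V

The Mn²⁺/Mn couple has the higher reduction potential, so it is the cathode; Na⁺/Na is oxidised at the anode.
E°cell = E°(cathode) − E°(anode) = (-1.19) − (-2.75) = +1.56 V.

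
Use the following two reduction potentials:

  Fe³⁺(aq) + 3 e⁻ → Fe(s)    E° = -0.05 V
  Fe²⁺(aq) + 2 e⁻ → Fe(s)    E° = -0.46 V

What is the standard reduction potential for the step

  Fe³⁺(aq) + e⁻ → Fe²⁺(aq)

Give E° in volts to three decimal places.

+0.770 V

Sequential free energies add, so n₃E°₃ = n₁E°₁ + n₂E°₂.
With n₃ = 3, and the known step contributing 2×(-0.46) V, the unknown satisfies 1·E° = 3×(-0.05) − 2×(-0.46) = +0.770.
E° = +0.770 / 1 = +0.770 V.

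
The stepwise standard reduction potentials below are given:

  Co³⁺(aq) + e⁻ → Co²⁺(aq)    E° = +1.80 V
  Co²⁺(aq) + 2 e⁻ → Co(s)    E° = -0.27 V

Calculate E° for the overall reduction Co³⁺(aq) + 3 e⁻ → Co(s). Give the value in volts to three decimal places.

+0.420 V

Adding the free-energy changes (−nFE°) of the two steps gives −n₃FE°₃ = −n₁FE°₁ − n₂FE°₂.
E°₃ = (1×+1.80 + 2×-0.27) / 3 = (+1.260) / 3 = +0.420 V.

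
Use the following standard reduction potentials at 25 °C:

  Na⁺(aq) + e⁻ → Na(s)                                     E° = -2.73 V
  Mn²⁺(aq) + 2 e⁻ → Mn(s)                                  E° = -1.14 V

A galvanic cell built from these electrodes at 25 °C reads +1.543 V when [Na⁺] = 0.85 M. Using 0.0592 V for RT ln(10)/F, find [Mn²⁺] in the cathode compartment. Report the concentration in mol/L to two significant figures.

Mn²⁺/Mn is the cathode, Na⁺/Na the anode: E°cell = +1.59 V, n = 2.
Overall reaction: Mn²⁺(aq) + 2 Na(s) → Mn(s) + 2 Na⁺(aq); Q = [Na⁺]^2/[Mn²⁺]^1.
From E = E° − (0.0592/n) log Q: log Q = (E° − E)·n/0.0592 = (+1.59 − (+1.543))·2/0.0592 = 1.5878.
So 1·log[Mn²⁺] = 2·log(0.85) − log Q = -0.1412 − (1.5878) = -1.7290; [Mn²⁺] = 10^(-1.7290) ≈ 0.019 M.

0.019 M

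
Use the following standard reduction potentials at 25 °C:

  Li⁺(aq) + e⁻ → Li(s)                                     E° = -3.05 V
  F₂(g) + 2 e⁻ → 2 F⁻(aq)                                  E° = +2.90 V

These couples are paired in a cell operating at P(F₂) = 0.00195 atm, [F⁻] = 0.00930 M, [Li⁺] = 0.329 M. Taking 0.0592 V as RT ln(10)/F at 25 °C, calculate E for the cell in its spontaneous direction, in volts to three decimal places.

F₂/F⁻ is the cathode (higher E°), Li⁺/Li the anode: E°cell = +2.90 − (-3.05) = +5.95 V, n = 2.
Overall: F₂(g) + 2 Li(s) → 2 F⁻(aq) + 2 Li⁺(aq)
Q = [F⁻]^2·[Li⁺]^2 / (P(F₂)); log Q = -2.319.
E = E° − (0.0592/n) log Q = +5.95 − (0.0592/2)(-2.319) = +6.019 V.

+6.019 V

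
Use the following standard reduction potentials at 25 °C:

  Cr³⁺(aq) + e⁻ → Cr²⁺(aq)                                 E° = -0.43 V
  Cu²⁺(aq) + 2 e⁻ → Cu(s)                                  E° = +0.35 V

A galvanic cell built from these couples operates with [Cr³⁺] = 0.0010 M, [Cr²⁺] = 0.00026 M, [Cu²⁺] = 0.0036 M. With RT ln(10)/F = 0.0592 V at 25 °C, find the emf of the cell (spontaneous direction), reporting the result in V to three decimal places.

Cu²⁺/Cu is the cathode (higher E°), Cr³⁺/Cr²⁺ the anode: E°cell = +0.35 − (-0.43) = +0.78 V, n = 2.
Overall: Cu²⁺(aq) + 2 Cr²⁺(aq) → Cu(s) + 2 Cr³⁺(aq)
Q = [Cr³⁺]^2 / ([Cu²⁺]·[Cr²⁺]^2); log Q = 3.614.
E = E° − (0.0592/n) log Q = +0.78 − (0.0592/2)(3.614) = +0.673 V.

+0.673 V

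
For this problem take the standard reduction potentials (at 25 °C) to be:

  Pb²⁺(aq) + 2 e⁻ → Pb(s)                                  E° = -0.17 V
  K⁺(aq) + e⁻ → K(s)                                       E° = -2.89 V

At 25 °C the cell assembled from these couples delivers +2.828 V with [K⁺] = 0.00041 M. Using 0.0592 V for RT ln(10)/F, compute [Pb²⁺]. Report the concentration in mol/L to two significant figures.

0.00075 M

Pb²⁺/Pb is the cathode, K⁺/K the anode: E°cell = +2.72 V, n = 2.
Overall reaction: Pb²⁺(aq) + 2 K(s) → Pb(s) + 2 K⁺(aq); Q = [K⁺]^2/[Pb²⁺]^1.
From E = E° − (0.0592/n) log Q: log Q = (E° − E)·n/0.0592 = (+2.72 − (+2.828))·2/0.0592 = -3.6486.
So 1·log[Pb²⁺] = 2·log(0.00041) − log Q = -6.7744 − (-3.6486) = -3.1258; [Pb²⁺] = 10^(-3.1258) ≈ 0.00075 M.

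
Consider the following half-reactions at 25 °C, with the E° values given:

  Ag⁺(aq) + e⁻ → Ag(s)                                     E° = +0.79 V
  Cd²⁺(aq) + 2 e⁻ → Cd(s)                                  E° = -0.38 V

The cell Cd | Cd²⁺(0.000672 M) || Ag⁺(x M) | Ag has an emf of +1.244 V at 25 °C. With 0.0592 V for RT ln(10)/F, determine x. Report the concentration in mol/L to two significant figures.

Ag⁺/Ag is the cathode, Cd²⁺/Cd the anode: E°cell = +1.17 V, n = 2.
Overall reaction: 2 Ag⁺(aq) + Cd(s) → 2 Ag(s) + Cd²⁺(aq); Q = [Cd²⁺]^1/[Ag⁺]^2.
From E = E° − (0.0592/n) log Q: log Q = (E° − E)·n/0.0592 = (+1.17 − (+1.244))·2/0.0592 = -2.5000.
So 2·log[Ag⁺] = 1·log(0.000672) − log Q = -3.1726 − (-2.5000) = -0.6726; log[Ag⁺] = -0.6726 / 2 = -0.3363; [Ag⁺] = 10^(-0.3363) ≈ 0.46 M.

0.46 M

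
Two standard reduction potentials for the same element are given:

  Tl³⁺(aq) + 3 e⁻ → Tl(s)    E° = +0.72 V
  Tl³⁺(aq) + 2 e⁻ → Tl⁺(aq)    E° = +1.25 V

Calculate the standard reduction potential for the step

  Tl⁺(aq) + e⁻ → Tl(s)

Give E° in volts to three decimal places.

-0.340 V

Sequential free energies add, so n₃E°₃ = n₁E°₁ + n₂E°₂.
With n₃ = 3, and the known step contributing 2×(+1.25) V, the unknown satisfies 1·E° = 3×(+0.72) − 2×(+1.25) = -0.340.
E° = -0.340 / 1 = -0.340 V.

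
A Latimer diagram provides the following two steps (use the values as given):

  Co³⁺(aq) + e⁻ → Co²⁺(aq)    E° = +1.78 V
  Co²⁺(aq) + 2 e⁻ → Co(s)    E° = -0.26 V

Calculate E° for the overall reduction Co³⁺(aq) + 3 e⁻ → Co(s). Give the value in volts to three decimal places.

+0.420 V

Since ΔG° = −nFE° is additive over sequential reductions, n₃E°₃ = n₁E°₁ + n₂E°₂.
E°₃ = (1×+1.78 + 2×-0.26) / 3 = (+1.260) / 3 = +0.420 V.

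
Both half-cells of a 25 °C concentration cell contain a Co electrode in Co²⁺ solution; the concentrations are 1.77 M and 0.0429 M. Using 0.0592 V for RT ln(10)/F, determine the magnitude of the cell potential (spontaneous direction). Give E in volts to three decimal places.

+0.048 V

For a concentration cell E°cell = 0. The 1.77 M side is the cathode (reduction is favoured where [Co²⁺] is higher).
With n = 2, E = −(0.0592/2) log([Co²⁺]ₐₙ/[Co²⁺]꜀ₐₜ) = −(0.0592/2) log(0.0429/1.77) = −(0.0592/2)(-1.616) = +0.048 V.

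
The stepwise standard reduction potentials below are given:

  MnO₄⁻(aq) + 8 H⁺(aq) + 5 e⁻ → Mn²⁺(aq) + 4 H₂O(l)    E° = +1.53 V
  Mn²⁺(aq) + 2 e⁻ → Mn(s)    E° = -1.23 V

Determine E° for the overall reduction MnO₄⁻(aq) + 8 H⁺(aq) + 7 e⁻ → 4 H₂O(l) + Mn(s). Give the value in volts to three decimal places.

Standard free energies of sequential steps add: ΔG°₃ = ΔG°₁ + ΔG°₂, so n₃E°₃ = n₁E°₁ + n₂E°₂.
E°₃ = (5×+1.53 + 2×-1.23) / 7 = (+5.190) / 7 = +0.741 V.

+0.741 V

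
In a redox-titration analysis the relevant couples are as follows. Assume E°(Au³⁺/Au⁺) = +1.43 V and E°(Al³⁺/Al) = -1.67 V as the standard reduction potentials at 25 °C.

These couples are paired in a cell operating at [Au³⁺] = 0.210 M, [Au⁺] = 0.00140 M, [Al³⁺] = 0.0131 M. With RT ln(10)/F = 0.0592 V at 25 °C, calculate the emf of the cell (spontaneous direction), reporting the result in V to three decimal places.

+3.202 V

Au³⁺/Au⁺ is the cathode (higher E°), Al³⁺/Al the anode: E°cell = +1.43 − (-1.67) = +3.10 V, n = 6.
Overall: 3 Au³⁺(aq) + 2 Al(s) → 3 Au⁺(aq) + 2 Al³⁺(aq)
Q = [Au⁺]^3·[Al³⁺]^2 / ([Au³⁺]^3); log Q = -10.294.
E = E° − (0.0592/n) log Q = +3.10 − (0.0592/6)(-10.294) = +3.202 V.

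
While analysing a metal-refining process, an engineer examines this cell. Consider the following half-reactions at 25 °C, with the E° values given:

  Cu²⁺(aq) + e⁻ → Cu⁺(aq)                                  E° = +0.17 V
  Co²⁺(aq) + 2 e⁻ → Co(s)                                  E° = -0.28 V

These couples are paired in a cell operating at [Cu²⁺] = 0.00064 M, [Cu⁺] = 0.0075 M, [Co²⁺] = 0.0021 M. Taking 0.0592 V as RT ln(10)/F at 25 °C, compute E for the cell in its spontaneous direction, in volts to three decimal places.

Cu²⁺/Cu⁺ is the cathode (higher E°), Co²⁺/Co the anode: E°cell = +0.17 − (-0.28) = +0.45 V, n = 2.
Overall: 2 Cu²⁺(aq) + Co(s) → 2 Cu⁺(aq) + Co²⁺(aq)
Q = [Cu⁺]^2·[Co²⁺] / ([Cu²⁺]^2); log Q = -0.540.
E = E° − (0.0592/n) log Q = +0.45 − (0.0592/2)(-0.540) = +0.466 V.

+0.466 V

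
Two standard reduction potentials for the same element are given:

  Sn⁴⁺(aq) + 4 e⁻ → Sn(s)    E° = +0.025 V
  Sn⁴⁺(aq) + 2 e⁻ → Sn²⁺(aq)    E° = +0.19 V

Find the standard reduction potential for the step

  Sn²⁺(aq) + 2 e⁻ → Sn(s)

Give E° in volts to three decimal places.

Sequential free energies add, so n₃E°₃ = n₁E°₁ + n₂E°₂.
With n₃ = 4, and the known step contributing 2×(+0.19) V, the unknown satisfies 2·E° = 4×(+0.025) − 2×(+0.19) = -0.280.
E° = -0.280 / 2 = -0.140 V.

-0.140 V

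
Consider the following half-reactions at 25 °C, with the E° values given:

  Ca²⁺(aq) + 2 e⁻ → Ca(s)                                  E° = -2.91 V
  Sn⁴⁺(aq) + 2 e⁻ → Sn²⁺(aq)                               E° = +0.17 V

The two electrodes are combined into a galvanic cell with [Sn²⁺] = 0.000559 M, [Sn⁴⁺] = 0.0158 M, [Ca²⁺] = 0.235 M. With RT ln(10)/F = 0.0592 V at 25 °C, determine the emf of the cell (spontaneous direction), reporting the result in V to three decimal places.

Sn⁴⁺/Sn²⁺ is the cathode (higher E°), Ca²⁺/Ca the anode: E°cell = +0.17 − (-2.91) = +3.08 V, n = 2.
Overall: Sn⁴⁺(aq) + Ca(s) → Sn²⁺(aq) + Ca²⁺(aq)
Q = [Sn²⁺]·[Ca²⁺] / ([Sn⁴⁺]); log Q = -2.080.
E = E° − (0.0592/n) log Q = +3.08 − (0.0592/2)(-2.080) = +3.142 V.

+3.142 V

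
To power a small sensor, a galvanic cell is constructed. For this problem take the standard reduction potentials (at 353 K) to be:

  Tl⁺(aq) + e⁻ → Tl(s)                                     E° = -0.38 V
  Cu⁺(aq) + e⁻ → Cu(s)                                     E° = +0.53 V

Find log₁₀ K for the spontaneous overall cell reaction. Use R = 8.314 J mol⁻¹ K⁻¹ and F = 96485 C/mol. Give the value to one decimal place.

Cathode: Cu⁺/Cu; anode: Tl⁺/Tl. E°cell = (+0.53) − (-0.38) = +0.91 V, with n = 1.
ΔG° = −nFE° = −RT ln K, so ln K = nFE°/(RT) = (1)(96485)(+0.91) / ((8.314)(353)) = 29.917.
log₁₀ K = 29.917 / ln 10 = 13.0.

13.0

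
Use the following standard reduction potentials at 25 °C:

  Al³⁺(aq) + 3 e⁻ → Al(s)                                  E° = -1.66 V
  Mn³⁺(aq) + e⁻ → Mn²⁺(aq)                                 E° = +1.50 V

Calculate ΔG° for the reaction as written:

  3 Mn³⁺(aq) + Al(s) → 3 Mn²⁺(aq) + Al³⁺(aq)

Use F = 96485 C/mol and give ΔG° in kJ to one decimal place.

-914.7 kJ

As written, Mn³⁺/Mn²⁺ is reduced (cathode) and Al³⁺/Al is oxidised (anode), so E°cell = (+1.50) − (-1.66) = +3.16 V.
Balancing electrons gives n = 3.
ΔG° = −nFE° = −(3)(96485)(+3.16) = -914,678 J = -914.7 kJ.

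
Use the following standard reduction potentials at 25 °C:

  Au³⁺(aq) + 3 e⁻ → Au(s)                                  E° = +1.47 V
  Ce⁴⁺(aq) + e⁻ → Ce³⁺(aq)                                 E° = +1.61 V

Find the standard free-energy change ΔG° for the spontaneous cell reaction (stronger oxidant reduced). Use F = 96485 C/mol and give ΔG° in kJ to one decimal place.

-40.5 kJ

Ce⁴⁺/Ce³⁺ (E° = +1.61 V) is the cathode; Au³⁺/Au (E° = +1.47 V) is the anode, so E°cell = +0.14 V.
Balancing electrons gives n = 3 (lcm of 1 and 3).
ΔG° = −nFE° = −(3)(96485)(+0.14) = -40,524 J = -40.5 kJ.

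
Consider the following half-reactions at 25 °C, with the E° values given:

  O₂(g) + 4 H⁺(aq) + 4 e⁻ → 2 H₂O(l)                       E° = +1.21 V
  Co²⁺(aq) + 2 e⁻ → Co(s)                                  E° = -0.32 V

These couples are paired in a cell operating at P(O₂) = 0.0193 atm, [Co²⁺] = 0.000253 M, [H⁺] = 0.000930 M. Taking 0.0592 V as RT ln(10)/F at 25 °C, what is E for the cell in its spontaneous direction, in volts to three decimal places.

O₂/H₂O is the cathode (higher E°), Co²⁺/Co the anode: E°cell = +1.21 − (-0.32) = +1.53 V, n = 4.
Overall: O₂(g) + 4 H⁺(aq) + 2 Co(s) → 2 H₂O(l) + 2 Co²⁺(aq)
Q = [Co²⁺]^2 / (P(O₂)·[H⁺]^4); log Q = 6.647.
E = E° − (0.0592/n) log Q = +1.53 − (0.0592/4)(6.647) = +1.432 V.

+1.432 V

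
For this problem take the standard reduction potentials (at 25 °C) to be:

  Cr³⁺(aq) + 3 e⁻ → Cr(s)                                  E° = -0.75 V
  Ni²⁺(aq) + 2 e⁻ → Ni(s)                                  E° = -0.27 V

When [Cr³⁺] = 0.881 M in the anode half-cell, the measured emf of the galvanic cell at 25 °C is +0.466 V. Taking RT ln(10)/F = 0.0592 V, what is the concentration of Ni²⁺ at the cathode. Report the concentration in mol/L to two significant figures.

Ni²⁺/Ni is the cathode, Cr³⁺/Cr the anode: E°cell = +0.48 V, n = 6.
Overall reaction: 3 Ni²⁺(aq) + 2 Cr(s) → 3 Ni(s) + 2 Cr³⁺(aq); Q = [Cr³⁺]^2/[Ni²⁺]^3.
From E = E° − (0.0592/n) log Q: log Q = (E° − E)·n/0.0592 = (+0.48 − (+0.466))·6/0.0592 = 1.4189.
So 3·log[Ni²⁺] = 2·log(0.881) − log Q = -0.1100 − (1.4189) = -1.5289; log[Ni²⁺] = -1.5289 / 3 = -0.5096; [Ni²⁺] = 10^(-0.5096) ≈ 0.31 M.

0.31 M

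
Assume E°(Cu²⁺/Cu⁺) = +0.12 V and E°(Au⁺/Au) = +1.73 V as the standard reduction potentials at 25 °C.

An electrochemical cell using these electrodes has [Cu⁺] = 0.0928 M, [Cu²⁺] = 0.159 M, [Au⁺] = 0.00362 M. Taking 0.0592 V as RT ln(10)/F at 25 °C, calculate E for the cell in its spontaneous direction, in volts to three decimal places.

Au⁺/Au is the cathode (higher E°), Cu²⁺/Cu⁺ the anode: E°cell = +1.73 − (+0.12) = +1.61 V, n = 1.
Overall: Au⁺(aq) + Cu⁺(aq) → Au(s) + Cu²⁺(aq)
Q = [Cu²⁺] / ([Au⁺]·[Cu⁺]); log Q = 2.675.
E = E° − (0.0592/n) log Q = +1.61 − (0.0592/1)(2.675) = +1.452 V.

+1.452 V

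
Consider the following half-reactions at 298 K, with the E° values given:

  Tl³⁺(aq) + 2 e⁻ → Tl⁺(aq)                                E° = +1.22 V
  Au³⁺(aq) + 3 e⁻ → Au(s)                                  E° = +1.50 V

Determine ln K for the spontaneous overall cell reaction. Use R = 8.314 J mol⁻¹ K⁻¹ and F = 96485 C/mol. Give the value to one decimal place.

Cathode: Au³⁺/Au; anode: Tl³⁺/Tl⁺. E°cell = (+1.50) − (+1.22) = +0.28 V, with n = 6.
ΔG° = −nFE° = −RT ln K, so ln K = nFE°/(RT) = (6)(96485)(+0.28) / ((8.314)(298)) = 65.425.

65.4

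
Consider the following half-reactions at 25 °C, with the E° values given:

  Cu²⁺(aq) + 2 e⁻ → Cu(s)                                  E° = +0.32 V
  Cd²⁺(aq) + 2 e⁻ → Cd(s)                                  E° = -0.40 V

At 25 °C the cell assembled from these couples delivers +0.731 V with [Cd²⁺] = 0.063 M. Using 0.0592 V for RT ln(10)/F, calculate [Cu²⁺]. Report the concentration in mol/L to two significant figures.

Cu²⁺/Cu is the cathode, Cd²⁺/Cd the anode: E°cell = +0.72 V, n = 2.
Overall reaction: Cu²⁺(aq) + Cd(s) → Cu(s) + Cd²⁺(aq); Q = [Cd²⁺]^1/[Cu²⁺]^1.
From E = E° − (0.0592/n) log Q: log Q = (E° − E)·n/0.0592 = (+0.72 − (+0.731))·2/0.0592 = -0.3716.
So 1·log[Cu²⁺] = 1·log(0.063) − log Q = -1.2007 − (-0.3716) = -0.8291; [Cu²⁺] = 10^(-0.8291) ≈ 0.15 M.

0.15 M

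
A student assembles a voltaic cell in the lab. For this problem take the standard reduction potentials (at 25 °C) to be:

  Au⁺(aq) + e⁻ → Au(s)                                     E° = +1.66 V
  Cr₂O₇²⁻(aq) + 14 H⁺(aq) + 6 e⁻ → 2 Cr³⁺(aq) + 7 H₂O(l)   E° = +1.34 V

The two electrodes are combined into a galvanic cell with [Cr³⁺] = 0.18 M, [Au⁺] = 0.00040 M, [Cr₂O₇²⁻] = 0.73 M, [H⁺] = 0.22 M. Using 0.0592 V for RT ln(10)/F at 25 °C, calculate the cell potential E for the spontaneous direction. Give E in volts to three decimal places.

+0.196 V

Au⁺/Au is the cathode (higher E°), Cr₂O₇²⁻/Cr³⁺ the anode: E°cell = +1.66 − (+1.34) = +0.32 V, n = 6.
Overall: 6 Au⁺(aq) + 2 Cr³⁺(aq) + 7 H₂O(l) → 6 Au(s) + Cr₂O₇²⁻(aq) + 14 H⁺(aq)
Q = [Cr₂O₇²⁻]·[H⁺]^14 / ([Au⁺]^6·[Cr³⁺]^2); log Q = 12.534.
E = E° − (0.0592/n) log Q = +0.32 − (0.0592/6)(12.534) = +0.196 V.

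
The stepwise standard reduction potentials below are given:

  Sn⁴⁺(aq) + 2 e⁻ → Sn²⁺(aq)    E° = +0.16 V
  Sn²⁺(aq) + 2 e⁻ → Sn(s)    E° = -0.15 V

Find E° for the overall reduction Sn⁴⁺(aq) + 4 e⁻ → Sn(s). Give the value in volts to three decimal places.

Since ΔG° = −nFE° is additive over sequential reductions, n₃E°₃ = n₁E°₁ + n₂E°₂.
E°₃ = (2×+0.16 + 2×-0.15) / 4 = (+0.020) / 4 = +0.005 V.

+0.005 V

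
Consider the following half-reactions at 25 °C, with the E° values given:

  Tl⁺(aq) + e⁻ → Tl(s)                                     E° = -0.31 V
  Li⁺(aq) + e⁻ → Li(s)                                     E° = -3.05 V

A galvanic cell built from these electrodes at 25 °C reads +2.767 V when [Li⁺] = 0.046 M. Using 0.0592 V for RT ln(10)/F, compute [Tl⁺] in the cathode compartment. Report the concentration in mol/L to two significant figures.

0.13 M

Tl⁺/Tl is the cathode, Li⁺/Li the anode: E°cell = +2.74 V, n = 1.
Overall reaction: Tl⁺(aq) + Li(s) → Tl(s) + Li⁺(aq); Q = [Li⁺]^1/[Tl⁺]^1.
From E = E° − (0.0592/n) log Q: log Q = (E° − E)·n/0.0592 = (+2.74 − (+2.767))·1/0.0592 = -0.4561.
So 1·log[Tl⁺] = 1·log(0.046) − log Q = -1.3372 − (-0.4561) = -0.8811; [Tl⁺] = 10^(-0.8811) ≈ 0.13 M.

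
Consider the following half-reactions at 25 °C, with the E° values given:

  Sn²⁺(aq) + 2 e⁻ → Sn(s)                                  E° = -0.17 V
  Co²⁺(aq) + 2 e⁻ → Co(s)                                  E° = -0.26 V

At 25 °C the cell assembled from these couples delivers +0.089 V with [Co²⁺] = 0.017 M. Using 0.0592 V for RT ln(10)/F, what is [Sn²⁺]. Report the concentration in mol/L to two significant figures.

Sn²⁺/Sn is the cathode, Co²⁺/Co the anode: E°cell = +0.09 V, n = 2.
Overall reaction: Sn²⁺(aq) + Co(s) → Sn(s) + Co²⁺(aq); Q = [Co²⁺]^1/[Sn²⁺]^1.
From E = E° − (0.0592/n) log Q: log Q = (E° − E)·n/0.0592 = (+0.09 − (+0.089))·2/0.0592 = 0.0338.
So 1·log[Sn²⁺] = 1·log(0.017) − log Q = -1.7696 − (0.0338) = -1.8034; [Sn²⁺] = 10^(-1.8034) ≈ 0.016 M.

0.016 M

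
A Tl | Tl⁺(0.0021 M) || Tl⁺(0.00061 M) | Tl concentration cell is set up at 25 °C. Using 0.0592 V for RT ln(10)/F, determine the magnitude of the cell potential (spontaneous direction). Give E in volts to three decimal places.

+0.032 V

For a concentration cell E°cell = 0. The 0.0021 M side is the cathode (reduction is favoured where [Tl⁺] is higher).
With n = 1, E = −(0.0592/1) log([Tl⁺]ₐₙ/[Tl⁺]꜀ₐₜ) = −(0.0592/1) log(0.00061/0.0021) = −(0.0592/1)(-0.537) = +0.032 V.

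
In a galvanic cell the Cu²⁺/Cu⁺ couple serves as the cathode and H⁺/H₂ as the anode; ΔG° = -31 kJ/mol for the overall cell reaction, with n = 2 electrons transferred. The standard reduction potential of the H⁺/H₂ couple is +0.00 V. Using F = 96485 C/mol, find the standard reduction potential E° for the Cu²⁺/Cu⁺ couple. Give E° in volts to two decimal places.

E°cell = −ΔG°/(nF) = −(-31×10³)/((2)(96485)) = +0.161 V.
Since Cu²⁺/Cu⁺ is the cathode and H⁺/H₂ the anode, E°cell = E°(Cu²⁺/Cu⁺) − E°(H⁺/H₂).
So E°(Cu²⁺/Cu⁺) = E°cell + E°(H⁺/H₂) = +0.161 + (+0.00) = +0.16 V.

+0.16 V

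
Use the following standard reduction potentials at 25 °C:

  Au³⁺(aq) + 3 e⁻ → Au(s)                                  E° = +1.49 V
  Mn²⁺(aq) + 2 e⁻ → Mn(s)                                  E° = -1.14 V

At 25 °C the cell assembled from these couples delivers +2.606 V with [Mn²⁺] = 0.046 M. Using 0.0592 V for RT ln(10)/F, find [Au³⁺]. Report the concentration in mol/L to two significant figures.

0.00060 M

Au³⁺/Au is the cathode, Mn²⁺/Mn the anode: E°cell = +2.63 V, n = 6.
Overall reaction: 2 Au³⁺(aq) + 3 Mn(s) → 2 Au(s) + 3 Mn²⁺(aq); Q = [Mn²⁺]^3/[Au³⁺]^2.
From E = E° − (0.0592/n) log Q: log Q = (E° − E)·n/0.0592 = (+2.63 − (+2.606))·6/0.0592 = 2.4324.
So 2·log[Au³⁺] = 3·log(0.046) − log Q = -4.0117 − (2.4324) = -6.4441; log[Au³⁺] = -6.4441 / 2 = -3.2220; [Au³⁺] = 10^(-3.2220) ≈ 0.00060 M.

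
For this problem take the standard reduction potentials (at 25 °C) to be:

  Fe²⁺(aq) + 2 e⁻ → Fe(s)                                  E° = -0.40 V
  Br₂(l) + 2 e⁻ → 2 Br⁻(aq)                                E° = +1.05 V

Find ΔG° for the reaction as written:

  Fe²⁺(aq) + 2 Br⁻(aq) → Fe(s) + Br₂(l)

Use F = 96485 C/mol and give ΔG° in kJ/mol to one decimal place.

As written, Fe²⁺/Fe is reduced (cathode) and Br₂/Br⁻ is oxidised (anode), so E°cell = (-0.40) − (+1.05) = -1.45 V.
Balancing electrons gives n = 2.
ΔG° = −nFE° = −(2)(96485)(-1.45) = 279,806 J = +279.8 kJ/mol.

+279.8 kJ/mol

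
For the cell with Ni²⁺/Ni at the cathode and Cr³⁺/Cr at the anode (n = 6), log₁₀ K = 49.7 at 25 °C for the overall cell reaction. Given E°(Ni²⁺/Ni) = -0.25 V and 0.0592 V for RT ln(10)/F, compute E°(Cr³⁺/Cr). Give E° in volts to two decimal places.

E°cell = (0.0592/n)·log K = (0.0592/6)(49.7) = +0.490 V.
Since Ni²⁺/Ni is the cathode and Cr³⁺/Cr the anode, E°cell = E°(Ni²⁺/Ni) − E°(Cr³⁺/Cr).
So E°(Cr³⁺/Cr) = E°(Ni²⁺/Ni) − E°cell = (-0.25) − (+0.490) = -0.74 V.

-0.74 V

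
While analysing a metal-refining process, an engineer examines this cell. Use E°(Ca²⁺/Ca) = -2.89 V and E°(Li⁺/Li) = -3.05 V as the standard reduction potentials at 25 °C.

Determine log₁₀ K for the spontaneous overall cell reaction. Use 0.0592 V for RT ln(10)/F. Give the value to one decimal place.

Cathode: Ca²⁺/Ca; anode: Li⁺/Li. E°cell = +0.16 V, n = 2.
log K = nE°cell / 0.0592 = (2)(+0.16) / 0.0592 = 5.4.

5.4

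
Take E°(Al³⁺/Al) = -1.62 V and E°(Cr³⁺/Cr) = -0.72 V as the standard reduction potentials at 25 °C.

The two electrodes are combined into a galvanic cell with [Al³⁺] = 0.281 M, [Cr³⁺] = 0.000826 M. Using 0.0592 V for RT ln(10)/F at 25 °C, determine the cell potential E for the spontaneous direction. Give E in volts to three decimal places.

Cr³⁺/Cr is the cathode (higher E°), Al³⁺/Al the anode: E°cell = -0.72 − (-1.62) = +0.90 V, n = 3.
Overall: Cr³⁺(aq) + Al(s) → Cr(s) + Al³⁺(aq)
Q = [Al³⁺] / ([Cr³⁺]); log Q = 2.532.
E = E° − (0.0592/n) log Q = +0.90 − (0.0592/3)(2.532) = +0.850 V.

+0.850 V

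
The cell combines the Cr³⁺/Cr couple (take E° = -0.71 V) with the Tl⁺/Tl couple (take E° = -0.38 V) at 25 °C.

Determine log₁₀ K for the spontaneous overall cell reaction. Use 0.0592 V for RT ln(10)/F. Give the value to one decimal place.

Cathode: Tl⁺/Tl; anode: Cr³⁺/Cr. E°cell = +0.33 V, n = 3.
log K = nE°cell / 0.0592 = (3)(+0.33) / 0.0592 = 16.7.

16.7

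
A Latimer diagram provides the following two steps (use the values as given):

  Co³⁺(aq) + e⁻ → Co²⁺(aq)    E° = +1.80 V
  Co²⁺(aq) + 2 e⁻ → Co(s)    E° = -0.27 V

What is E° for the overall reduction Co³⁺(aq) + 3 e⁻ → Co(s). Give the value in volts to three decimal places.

Adding the free-energy changes (−nFE°) of the two steps gives −n₃FE°₃ = −n₁FE°₁ − n₂FE°₂.
E°₃ = (1×+1.80 + 2×-0.27) / 3 = (+1.260) / 3 = +0.420 V.

+0.420 V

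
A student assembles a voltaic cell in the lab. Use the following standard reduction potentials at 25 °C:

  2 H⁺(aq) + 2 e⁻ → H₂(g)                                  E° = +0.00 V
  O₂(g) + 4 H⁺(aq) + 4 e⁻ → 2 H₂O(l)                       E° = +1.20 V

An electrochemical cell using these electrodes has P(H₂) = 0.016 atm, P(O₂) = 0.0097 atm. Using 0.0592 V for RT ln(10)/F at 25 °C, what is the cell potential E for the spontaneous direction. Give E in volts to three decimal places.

O₂/H₂O is the cathode (higher E°), H⁺/H₂ the anode: E°cell = +1.20 − (+0.00) = +1.20 V, n = 4.
Overall: O₂(g) + 2 H₂(g) → 2 H₂O(l)
Q = 1 / (P(O₂)·P(H₂)^2); log Q = 5.605.
E = E° − (0.0592/n) log Q = +1.20 − (0.0592/4)(5.605) = +1.117 V.

+1.117 V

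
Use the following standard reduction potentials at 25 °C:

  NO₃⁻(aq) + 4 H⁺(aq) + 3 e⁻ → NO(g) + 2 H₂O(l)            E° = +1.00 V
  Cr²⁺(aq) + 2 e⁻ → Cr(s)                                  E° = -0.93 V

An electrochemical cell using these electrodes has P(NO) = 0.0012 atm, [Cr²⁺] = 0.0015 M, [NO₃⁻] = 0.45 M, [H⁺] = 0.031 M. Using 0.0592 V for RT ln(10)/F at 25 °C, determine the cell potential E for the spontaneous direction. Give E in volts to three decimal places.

+1.945 V

NO₃⁻/NO is the cathode (higher E°), Cr²⁺/Cr the anode: E°cell = +1.00 − (-0.93) = +1.93 V, n = 6.
Overall: 2 NO₃⁻(aq) + 8 H⁺(aq) + 3 Cr(s) → 2 NO(g) + 4 H₂O(l) + 3 Cr²⁺(aq)
Q = P(NO)^2·[Cr²⁺]^3 / ([NO₃⁻]^2·[H⁺]^8); log Q = -1.551.
E = E° − (0.0592/n) log Q = +1.93 − (0.0592/6)(-1.551) = +1.945 V.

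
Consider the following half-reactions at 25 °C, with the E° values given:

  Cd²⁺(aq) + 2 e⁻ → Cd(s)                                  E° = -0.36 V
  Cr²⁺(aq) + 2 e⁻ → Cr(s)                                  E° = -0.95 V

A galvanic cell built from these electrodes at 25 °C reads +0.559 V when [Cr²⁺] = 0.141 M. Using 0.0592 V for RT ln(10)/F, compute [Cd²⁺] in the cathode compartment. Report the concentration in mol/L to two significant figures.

Cd²⁺/Cd is the cathode, Cr²⁺/Cr the anode: E°cell = +0.59 V, n = 2.
Overall reaction: Cd²⁺(aq) + Cr(s) → Cd(s) + Cr²⁺(aq); Q = [Cr²⁺]^1/[Cd²⁺]^1.
From E = E° − (0.0592/n) log Q: log Q = (E° − E)·n/0.0592 = (+0.59 − (+0.559))·2/0.0592 = 1.0473.
So 1·log[Cd²⁺] = 1·log(0.141) − log Q = -0.8508 − (1.0473) = -1.8981; [Cd²⁺] = 10^(-1.8981) ≈ 0.013 M.

0.013 M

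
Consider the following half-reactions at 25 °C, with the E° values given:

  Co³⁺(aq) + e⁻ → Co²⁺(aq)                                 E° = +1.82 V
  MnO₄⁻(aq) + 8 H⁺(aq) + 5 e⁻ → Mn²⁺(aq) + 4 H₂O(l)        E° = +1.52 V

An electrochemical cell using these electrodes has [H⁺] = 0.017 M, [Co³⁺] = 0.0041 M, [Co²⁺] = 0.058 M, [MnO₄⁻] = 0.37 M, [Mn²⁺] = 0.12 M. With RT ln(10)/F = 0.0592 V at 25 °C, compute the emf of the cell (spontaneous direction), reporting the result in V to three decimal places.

+0.394 V

Co³⁺/Co²⁺ is the cathode (higher E°), MnO₄⁻/Mn²⁺ the anode: E°cell = +1.82 − (+1.52) = +0.30 V, n = 5.
Overall: 5 Co³⁺(aq) + Mn²⁺(aq) + 4 H₂O(l) → 5 Co²⁺(aq) + MnO₄⁻(aq) + 8 H⁺(aq)
Q = [Co²⁺]^5·[MnO₄⁻]·[H⁺]^8 / ([Co³⁺]^5·[Mn²⁺]); log Q = -7.914.
E = E° − (0.0592/n) log Q = +0.30 − (0.0592/5)(-7.914) = +0.394 V.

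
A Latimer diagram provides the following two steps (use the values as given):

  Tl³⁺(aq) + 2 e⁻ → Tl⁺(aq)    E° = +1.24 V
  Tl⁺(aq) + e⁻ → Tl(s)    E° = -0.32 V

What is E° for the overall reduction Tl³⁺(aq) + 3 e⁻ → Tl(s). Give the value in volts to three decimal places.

Since ΔG° = −nFE° is additive over sequential reductions, n₃E°₃ = n₁E°₁ + n₂E°₂.
E°₃ = (2×+1.24 + 1×-0.32) / 3 = (+2.160) / 3 = +0.720 V.

+0.720 V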